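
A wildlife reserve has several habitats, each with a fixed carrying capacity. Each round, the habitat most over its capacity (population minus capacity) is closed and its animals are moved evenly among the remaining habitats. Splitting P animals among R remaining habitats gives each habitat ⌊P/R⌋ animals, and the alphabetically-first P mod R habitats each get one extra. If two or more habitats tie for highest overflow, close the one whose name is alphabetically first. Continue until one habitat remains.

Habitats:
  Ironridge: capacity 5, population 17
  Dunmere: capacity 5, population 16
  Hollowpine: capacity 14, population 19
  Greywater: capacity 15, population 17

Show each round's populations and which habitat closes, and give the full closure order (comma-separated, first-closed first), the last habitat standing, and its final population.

Round 1: Dunmere=16 Greywater=17 Hollowpine=19 Ironridge=17 → close Ironridge (overflow 12)
  17÷3 = 5 each, +1 to first 2
Round 2: Dunmere=22 Greywater=23 Hollowpine=24 → close Dunmere (overflow 17)
  22÷2 = 11 each, +1 to first 0
Round 3: Greywater=34 Hollowpine=35 → close Hollowpine (overflow 21)
  35÷1 = 35 each, +1 to first 0

Closure order: Ironridge, Dunmere, Hollowpine
Last habitat: Greywater with 69 animals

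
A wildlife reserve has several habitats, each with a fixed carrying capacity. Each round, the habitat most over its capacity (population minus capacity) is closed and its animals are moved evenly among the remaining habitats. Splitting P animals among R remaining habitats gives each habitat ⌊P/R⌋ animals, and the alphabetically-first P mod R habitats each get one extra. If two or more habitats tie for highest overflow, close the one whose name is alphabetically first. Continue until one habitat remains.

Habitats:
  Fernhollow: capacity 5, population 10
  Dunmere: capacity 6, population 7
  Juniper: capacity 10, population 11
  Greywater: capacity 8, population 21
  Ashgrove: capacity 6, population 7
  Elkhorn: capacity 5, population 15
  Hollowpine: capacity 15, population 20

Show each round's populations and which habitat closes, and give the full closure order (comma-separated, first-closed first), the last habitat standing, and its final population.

Round 1: Ashgrove=7 Dunmere=7 Elkhorn=15 Fernhollow=10 Greywater=21 Hollowpine=20 Juniper=11 → close Greywater (overflow 13)
  21÷6 = 3 each, +1 to first 3
Round 2: Ashgrove=11 Dunmere=11 Elkhorn=19 Fernhollow=13 Hollowpine=23 Juniper=14 → close Elkhorn (overflow 14)
  19÷5 = 3 each, +1 to first 4
Round 3: Ashgrove=15 Dunmere=15 Fernhollow=17 Hollowpine=27 Juniper=17 → close Fernhollow (overflow 12)
  17÷4 = 4 each, +1 to first 1
Round 4: Ashgrove=20 Dunmere=19 Hollowpine=31 Juniper=21 → close Hollowpine (overflow 16)
  31÷3 = 10 each, +1 to first 1
Round 5: Ashgrove=31 Dunmere=29 Juniper=31 → close Ashgrove (overflow 25)
  31÷2 = 15 each, +1 to first 1
Round 6: Dunmere=45 Juniper=46 → close Dunmere (overflow 39)
  45÷1 = 45 each, +1 to first 0

Closure order: Greywater, Elkhorn, Fernhollow, Hollowpine, Ashgrove, Dunmere
Last habitat: Juniper with 91 animals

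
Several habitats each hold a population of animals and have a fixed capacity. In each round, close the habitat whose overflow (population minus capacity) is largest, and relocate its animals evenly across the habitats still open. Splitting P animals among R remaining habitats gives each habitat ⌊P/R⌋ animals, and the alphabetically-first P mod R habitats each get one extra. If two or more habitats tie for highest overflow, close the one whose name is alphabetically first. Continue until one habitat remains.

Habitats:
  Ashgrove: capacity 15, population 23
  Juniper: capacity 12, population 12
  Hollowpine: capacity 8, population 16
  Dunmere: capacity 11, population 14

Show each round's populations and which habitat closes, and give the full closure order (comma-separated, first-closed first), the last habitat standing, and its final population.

Round 1: Ashgrove=23 Dunmere=14 Hollowpine=16 Juniper=12 → close Ashgrove (overflow 8)
  23÷3 = 7 each, +1 to first 2
Round 2: Dunmere=22 Hollowpine=24 Juniper=19 → close Hollowpine (overflow 16)
  24÷2 = 12 each, +1 to first 0
Round 3: Dunmere=34 Juniper=31 → close Dunmere (overflow 23)
  34÷1 = 34 each, +1 to first 0

Closure order: Ashgrove, Hollowpine, Dunmere
Last habitat: Juniper with 65 animals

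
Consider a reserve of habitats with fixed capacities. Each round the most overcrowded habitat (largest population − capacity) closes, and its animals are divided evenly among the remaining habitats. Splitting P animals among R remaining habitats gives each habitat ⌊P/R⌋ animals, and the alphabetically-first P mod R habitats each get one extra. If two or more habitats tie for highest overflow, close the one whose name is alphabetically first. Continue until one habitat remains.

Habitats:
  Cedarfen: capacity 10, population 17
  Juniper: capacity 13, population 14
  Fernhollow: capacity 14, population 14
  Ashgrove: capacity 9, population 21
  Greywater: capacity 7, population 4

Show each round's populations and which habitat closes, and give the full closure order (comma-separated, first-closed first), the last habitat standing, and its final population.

Closure order: Ashgrove, Cedarfen, Fernhollow, Juniper
Last habitat: Greywater with 70 animals

Round 1: Ashgrove=21 Cedarfen=17 Fernhollow=14 Greywater=4 Juniper=14 → close Ashgrove (overflow 12)
  21÷4 = 5 each, +1 to first 1
Round 2: Cedarfen=23 Fernhollow=19 Greywater=9 Juniper=19 → close Cedarfen (overflow 13)
  23÷3 = 7 each, +1 to first 2
Round 3: Fernhollow=27 Greywater=17 Juniper=26 → close Fernhollow (overflow 13)
  27÷2 = 13 each, +1 to first 1
Round 4: Greywater=31 Juniper=39 → close Juniper (overflow 26)
  39÷1 = 39 each, +1 to first 0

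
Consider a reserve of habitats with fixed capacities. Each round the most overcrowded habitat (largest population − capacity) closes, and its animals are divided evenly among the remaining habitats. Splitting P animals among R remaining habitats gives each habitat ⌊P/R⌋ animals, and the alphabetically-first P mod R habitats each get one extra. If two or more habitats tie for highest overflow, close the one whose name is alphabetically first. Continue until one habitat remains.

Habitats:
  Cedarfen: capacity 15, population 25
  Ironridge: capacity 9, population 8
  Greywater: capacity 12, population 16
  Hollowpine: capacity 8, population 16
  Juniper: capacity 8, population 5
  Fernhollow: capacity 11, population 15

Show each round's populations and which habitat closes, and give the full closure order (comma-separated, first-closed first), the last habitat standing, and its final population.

Closure order: Cedarfen, Hollowpine, Fernhollow, Greywater, Ironridge
Last habitat: Juniper with 85 animals

Round 1: Cedarfen=25 Fernhollow=15 Greywater=16 Hollowpine=16 Ironridge=8 Juniper=5 → close Cedarfen (overflow 10)
  25÷5 = 5 each, +1 to first 0
Round 2: Fernhollow=20 Greywater=21 Hollowpine=21 Ironridge=13 Juniper=10 → close Hollowpine (overflow 13)
  21÷4 = 5 each, +1 to first 1
Round 3: Fernhollow=26 Greywater=26 Ironridge=18 Juniper=15 → close Fernhollow (overflow 15)
  26÷3 = 8 each, +1 to first 2
Round 4: Greywater=35 Ironridge=27 Juniper=23 → close Greywater (overflow 23)
  35÷2 = 17 each, +1 to first 1
Round 5: Ironridge=45 Juniper=40 → close Ironridge (overflow 36)
  45÷1 = 45 each, +1 to first 0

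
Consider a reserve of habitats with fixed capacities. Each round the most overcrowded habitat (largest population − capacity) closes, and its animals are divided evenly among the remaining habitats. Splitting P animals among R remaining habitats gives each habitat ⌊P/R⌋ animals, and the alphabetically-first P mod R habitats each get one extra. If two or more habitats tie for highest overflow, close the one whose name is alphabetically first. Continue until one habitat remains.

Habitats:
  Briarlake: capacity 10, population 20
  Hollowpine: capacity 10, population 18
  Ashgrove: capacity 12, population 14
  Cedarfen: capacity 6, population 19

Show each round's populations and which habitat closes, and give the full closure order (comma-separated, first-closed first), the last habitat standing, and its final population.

Round 1: Ashgrove=14 Briarlake=20 Cedarfen=19 Hollowpine=18 → close Cedarfen (overflow 13)
  19÷3 = 6 each, +1 to first 1
Round 2: Ashgrove=21 Briarlake=26 Hollowpine=24 → close Briarlake (overflow 16)
  26÷2 = 13 each, +1 to first 0
Round 3: Ashgrove=34 Hollowpine=37 → close Hollowpine (overflow 27)
  37÷1 = 37 each, +1 to first 0

Closure order: Cedarfen, Briarlake, Hollowpine
Last habitat: Ashgrove with 71 animals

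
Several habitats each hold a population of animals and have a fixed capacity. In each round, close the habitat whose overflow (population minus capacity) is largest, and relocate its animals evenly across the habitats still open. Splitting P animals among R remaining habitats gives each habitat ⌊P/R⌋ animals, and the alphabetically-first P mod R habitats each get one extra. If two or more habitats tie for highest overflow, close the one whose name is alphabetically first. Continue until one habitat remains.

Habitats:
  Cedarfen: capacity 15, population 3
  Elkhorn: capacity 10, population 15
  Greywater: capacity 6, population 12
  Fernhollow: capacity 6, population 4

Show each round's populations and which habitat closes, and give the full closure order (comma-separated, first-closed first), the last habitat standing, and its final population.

Closure order: Greywater, Elkhorn, Fernhollow
Last habitat: Cedarfen with 34 animals

Round 1: Cedarfen=3 Elkhorn=15 Fernhollow=4 Greywater=12 → close Greywater (overflow 6)
  12÷3 = 4 each, +1 to first 0
Round 2: Cedarfen=7 Elkhorn=19 Fernhollow=8 → close Elkhorn (overflow 9)
  19÷2 = 9 each, +1 to first 1
Round 3: Cedarfen=17 Fernhollow=17 → close Fernhollow (overflow 11)
  17÷1 = 17 each, +1 to first 0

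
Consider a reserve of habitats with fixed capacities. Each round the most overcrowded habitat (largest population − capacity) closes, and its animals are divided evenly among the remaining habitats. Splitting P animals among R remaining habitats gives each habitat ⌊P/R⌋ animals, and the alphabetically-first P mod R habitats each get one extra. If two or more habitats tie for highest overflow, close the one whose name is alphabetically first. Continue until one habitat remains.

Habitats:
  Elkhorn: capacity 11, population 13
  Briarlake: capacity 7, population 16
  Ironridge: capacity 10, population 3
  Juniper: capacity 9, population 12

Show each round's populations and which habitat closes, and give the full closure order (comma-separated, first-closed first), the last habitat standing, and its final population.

Round 1: Briarlake=16 Elkhorn=13 Ironridge=3 Juniper=12 → close Briarlake (overflow 9)
  16÷3 = 5 each, +1 to first 1
Round 2: Elkhorn=19 Ironridge=8 Juniper=17 → close Elkhorn (overflow 8)
  19÷2 = 9 each, +1 to first 1
Round 3: Ironridge=18 Juniper=26 → close Juniper (overflow 17)
  26÷1 = 26 each, +1 to first 0

Closure order: Briarlake, Elkhorn, Juniper
Last habitat: Ironridge with 44 animals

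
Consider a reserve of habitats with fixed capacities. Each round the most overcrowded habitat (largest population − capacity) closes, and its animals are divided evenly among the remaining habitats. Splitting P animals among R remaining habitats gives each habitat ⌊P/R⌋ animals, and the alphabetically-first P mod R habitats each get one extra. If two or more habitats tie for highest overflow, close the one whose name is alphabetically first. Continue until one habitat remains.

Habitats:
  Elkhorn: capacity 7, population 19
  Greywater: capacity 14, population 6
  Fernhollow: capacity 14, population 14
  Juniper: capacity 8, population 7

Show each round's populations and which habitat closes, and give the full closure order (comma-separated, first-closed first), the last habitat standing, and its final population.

Round 1: Elkhorn=19 Fernhollow=14 Greywater=6 Juniper=7 → close Elkhorn (overflow 12)
  19÷3 = 6 each, +1 to first 1
Round 2: Fernhollow=21 Greywater=12 Juniper=13 → close Fernhollow (overflow 7)
  21÷2 = 10 each, +1 to first 1
Round 3: Greywater=23 Juniper=23 → close Juniper (overflow 15)
  23÷1 = 23 each, +1 to first 0

Closure order: Elkhorn, Fernhollow, Juniper
Last habitat: Greywater with 46 animals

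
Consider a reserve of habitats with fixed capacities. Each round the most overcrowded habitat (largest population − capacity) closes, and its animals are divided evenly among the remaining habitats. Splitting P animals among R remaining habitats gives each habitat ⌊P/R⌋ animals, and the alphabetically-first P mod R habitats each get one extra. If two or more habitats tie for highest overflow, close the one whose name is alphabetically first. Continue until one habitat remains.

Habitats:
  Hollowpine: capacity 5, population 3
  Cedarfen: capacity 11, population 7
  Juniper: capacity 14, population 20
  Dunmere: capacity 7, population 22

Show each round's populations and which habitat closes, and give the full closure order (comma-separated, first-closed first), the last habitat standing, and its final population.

Closure order: Dunmere, Juniper, Cedarfen
Last habitat: Hollowpine with 52 animals

Round 1: Cedarfen=7 Dunmere=22 Hollowpine=3 Juniper=20 → close Dunmere (overflow 15)
  22÷3 = 7 each, +1 to first 1
Round 2: Cedarfen=15 Hollowpine=10 Juniper=27 → close Juniper (overflow 13)
  27÷2 = 13 each, +1 to first 1
Round 3: Cedarfen=29 Hollowpine=23 → close Cedarfen (overflow 18)
  29÷1 = 29 each, +1 to first 0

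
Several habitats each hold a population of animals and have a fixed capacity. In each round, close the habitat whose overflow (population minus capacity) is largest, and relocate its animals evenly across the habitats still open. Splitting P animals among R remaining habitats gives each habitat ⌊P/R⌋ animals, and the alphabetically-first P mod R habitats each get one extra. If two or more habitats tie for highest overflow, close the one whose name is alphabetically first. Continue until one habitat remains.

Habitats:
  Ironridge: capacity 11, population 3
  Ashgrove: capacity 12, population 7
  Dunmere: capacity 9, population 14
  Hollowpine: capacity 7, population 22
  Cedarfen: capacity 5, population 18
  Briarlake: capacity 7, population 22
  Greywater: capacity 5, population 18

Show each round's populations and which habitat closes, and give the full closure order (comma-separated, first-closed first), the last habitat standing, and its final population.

Round 1: Ashgrove=7 Briarlake=22 Cedarfen=18 Dunmere=14 Greywater=18 Hollowpine=22 Ironridge=3 → close Briarlake (overflow 15)
  22÷6 = 3 each, +1 to first 4
Round 2: Ashgrove=11 Cedarfen=22 Dunmere=18 Greywater=22 Hollowpine=25 Ironridge=6 → close Hollowpine (overflow 18)
  25÷5 = 5 each, +1 to first 0
Round 3: Ashgrove=16 Cedarfen=27 Dunmere=23 Greywater=27 Ironridge=11 → close Cedarfen (overflow 22)
  27÷4 = 6 each, +1 to first 3
Round 4: Ashgrove=23 Dunmere=30 Greywater=34 Ironridge=17 → close Greywater (overflow 29)
  34÷3 = 11 each, +1 to first 1
Round 5: Ashgrove=35 Dunmere=41 Ironridge=28 → close Dunmere (overflow 32)
  41÷2 = 20 each, +1 to first 1
Round 6: Ashgrove=56 Ironridge=48 → close Ashgrove (overflow 44)
  56÷1 = 56 each, +1 to first 0

Closure order: Briarlake, Hollowpine, Cedarfen, Greywater, Dunmere, Ashgrove
Last habitat: Ironridge with 104 animals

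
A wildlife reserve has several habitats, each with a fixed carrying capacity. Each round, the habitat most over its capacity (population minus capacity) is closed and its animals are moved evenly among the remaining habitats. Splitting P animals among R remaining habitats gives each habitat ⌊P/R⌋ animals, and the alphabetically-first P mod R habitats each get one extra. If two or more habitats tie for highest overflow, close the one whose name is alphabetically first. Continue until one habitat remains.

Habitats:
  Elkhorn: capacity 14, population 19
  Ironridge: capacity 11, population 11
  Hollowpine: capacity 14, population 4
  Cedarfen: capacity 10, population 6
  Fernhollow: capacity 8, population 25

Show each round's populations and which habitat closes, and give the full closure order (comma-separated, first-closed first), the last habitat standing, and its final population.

Closure order: Fernhollow, Elkhorn, Ironridge, Cedarfen
Last habitat: Hollowpine with 65 animals

Round 1: Cedarfen=6 Elkhorn=19 Fernhollow=25 Hollowpine=4 Ironridge=11 → close Fernhollow (overflow 17)
  25÷4 = 6 each, +1 to first 1
Round 2: Cedarfen=13 Elkhorn=25 Hollowpine=10 Ironridge=17 → close Elkhorn (overflow 11)
  25÷3 = 8 each, +1 to first 1
Round 3: Cedarfen=22 Hollowpine=18 Ironridge=25 → close Ironridge (overflow 14)
  25÷2 = 12 each, +1 to first 1
Round 4: Cedarfen=35 Hollowpine=30 → close Cedarfen (overflow 25)
  35÷1 = 35 each, +1 to first 0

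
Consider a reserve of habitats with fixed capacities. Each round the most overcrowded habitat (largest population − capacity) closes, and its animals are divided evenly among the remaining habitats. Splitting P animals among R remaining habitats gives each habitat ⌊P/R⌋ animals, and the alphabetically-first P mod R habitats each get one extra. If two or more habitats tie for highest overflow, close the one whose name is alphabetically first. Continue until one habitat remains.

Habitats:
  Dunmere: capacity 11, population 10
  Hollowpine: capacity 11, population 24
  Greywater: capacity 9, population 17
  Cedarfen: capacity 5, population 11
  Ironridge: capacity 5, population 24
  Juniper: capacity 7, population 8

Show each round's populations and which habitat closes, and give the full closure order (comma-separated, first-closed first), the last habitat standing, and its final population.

Round 1: Cedarfen=11 Dunmere=10 Greywater=17 Hollowpine=24 Ironridge=24 Juniper=8 → close Ironridge (overflow 19)
  24÷5 = 4 each, +1 to first 4
Round 2: Cedarfen=16 Dunmere=15 Greywater=22 Hollowpine=29 Juniper=12 → close Hollowpine (overflow 18)
  29÷4 = 7 each, +1 to first 1
Round 3: Cedarfen=24 Dunmere=22 Greywater=29 Juniper=19 → close Greywater (overflow 20)
  29÷3 = 9 each, +1 to first 2
Round 4: Cedarfen=34 Dunmere=32 Juniper=28 → close Cedarfen (overflow 29)
  34÷2 = 17 each, +1 to first 0
Round 5: Dunmere=49 Juniper=45 → close Dunmere (overflow 38)
  49÷1 = 49 each, +1 to first 0

Closure order: Ironridge, Hollowpine, Greywater, Cedarfen, Dunmere
Last habitat: Juniper with 94 animals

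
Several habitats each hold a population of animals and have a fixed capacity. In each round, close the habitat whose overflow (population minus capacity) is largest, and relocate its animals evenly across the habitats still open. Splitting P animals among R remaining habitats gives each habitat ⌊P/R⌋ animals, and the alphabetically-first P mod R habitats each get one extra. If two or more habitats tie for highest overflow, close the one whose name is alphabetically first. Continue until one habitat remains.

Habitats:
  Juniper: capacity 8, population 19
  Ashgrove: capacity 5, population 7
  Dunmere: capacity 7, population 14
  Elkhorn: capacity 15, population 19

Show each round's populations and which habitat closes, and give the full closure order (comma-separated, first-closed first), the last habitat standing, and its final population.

Closure order: Juniper, Dunmere, Elkhorn
Last habitat: Ashgrove with 59 animals

Round 1: Ashgrove=7 Dunmere=14 Elkhorn=19 Juniper=19 → close Juniper (overflow 11)
  19÷3 = 6 each, +1 to first 1
Round 2: Ashgrove=14 Dunmere=20 Elkhorn=25 → close Dunmere (overflow 13)
  20÷2 = 10 each, +1 to first 0
Round 3: Ashgrove=24 Elkhorn=35 → close Elkhorn (overflow 20)
  35÷1 = 35 each, +1 to first 0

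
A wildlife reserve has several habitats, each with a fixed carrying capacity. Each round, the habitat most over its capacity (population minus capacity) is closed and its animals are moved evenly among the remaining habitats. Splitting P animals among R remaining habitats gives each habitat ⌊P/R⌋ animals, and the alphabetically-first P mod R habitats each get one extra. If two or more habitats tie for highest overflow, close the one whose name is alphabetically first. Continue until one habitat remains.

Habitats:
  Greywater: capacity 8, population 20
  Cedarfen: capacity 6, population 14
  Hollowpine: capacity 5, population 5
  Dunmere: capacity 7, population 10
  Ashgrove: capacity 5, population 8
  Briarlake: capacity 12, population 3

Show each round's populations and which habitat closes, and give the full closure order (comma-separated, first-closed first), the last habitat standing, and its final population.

Closure order: Greywater, Cedarfen, Ashgrove, Dunmere, Hollowpine
Last habitat: Briarlake with 60 animals

Round 1: Ashgrove=8 Briarlake=3 Cedarfen=14 Dunmere=10 Greywater=20 Hollowpine=5 → close Greywater (overflow 12)
  20÷5 = 4 each, +1 to first 0
Round 2: Ashgrove=12 Briarlake=7 Cedarfen=18 Dunmere=14 Hollowpine=9 → close Cedarfen (overflow 12)
  18÷4 = 4 each, +1 to first 2
Round 3: Ashgrove=17 Briarlake=12 Dunmere=18 Hollowpine=13 → close Ashgrove (overflow 12)
  17÷3 = 5 each, +1 to first 2
Round 4: Briarlake=18 Dunmere=24 Hollowpine=18 → close Dunmere (overflow 17)
  24÷2 = 12 each, +1 to first 0
Round 5: Briarlake=30 Hollowpine=30 → close Hollowpine (overflow 25)
  30÷1 = 30 each, +1 to first 0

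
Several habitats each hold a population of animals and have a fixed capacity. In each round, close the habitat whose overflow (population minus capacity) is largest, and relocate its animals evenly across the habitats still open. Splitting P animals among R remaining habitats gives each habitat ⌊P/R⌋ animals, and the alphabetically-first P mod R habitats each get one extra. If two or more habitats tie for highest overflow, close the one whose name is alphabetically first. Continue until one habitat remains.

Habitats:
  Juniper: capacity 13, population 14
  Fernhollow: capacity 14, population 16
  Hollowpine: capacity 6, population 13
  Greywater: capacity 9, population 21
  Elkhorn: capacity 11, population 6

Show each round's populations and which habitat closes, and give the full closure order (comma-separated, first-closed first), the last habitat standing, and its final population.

Round 1: Elkhorn=6 Fernhollow=16 Greywater=21 Hollowpine=13 Juniper=14 → close Greywater (overflow 12)
  21÷4 = 5 each, +1 to first 1
Round 2: Elkhorn=12 Fernhollow=21 Hollowpine=18 Juniper=19 → close Hollowpine (overflow 12)
  18÷3 = 6 each, +1 to first 0
Round 3: Elkhorn=18 Fernhollow=27 Juniper=25 → close Fernhollow (overflow 13)
  27÷2 = 13 each, +1 to first 1
Round 4: Elkhorn=32 Juniper=38 → close Juniper (overflow 25)
  38÷1 = 38 each, +1 to first 0

Closure order: Greywater, Hollowpine, Fernhollow, Juniper
Last habitat: Elkhorn with 70 animals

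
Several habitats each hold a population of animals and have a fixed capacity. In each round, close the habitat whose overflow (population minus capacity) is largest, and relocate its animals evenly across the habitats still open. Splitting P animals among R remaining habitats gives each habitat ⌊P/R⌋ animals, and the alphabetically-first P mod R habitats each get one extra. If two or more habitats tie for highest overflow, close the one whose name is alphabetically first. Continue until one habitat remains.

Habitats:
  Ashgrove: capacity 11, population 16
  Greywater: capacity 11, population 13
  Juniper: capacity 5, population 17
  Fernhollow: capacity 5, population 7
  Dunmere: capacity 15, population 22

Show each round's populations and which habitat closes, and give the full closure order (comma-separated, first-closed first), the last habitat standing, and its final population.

Closure order: Juniper, Dunmere, Ashgrove, Fernhollow
Last habitat: Greywater with 75 animals

Round 1: Ashgrove=16 Dunmere=22 Fernhollow=7 Greywater=13 Juniper=17 → close Juniper (overflow 12)
  17÷4 = 4 each, +1 to first 1
Round 2: Ashgrove=21 Dunmere=26 Fernhollow=11 Greywater=17 → close Dunmere (overflow 11)
  26÷3 = 8 each, +1 to first 2
Round 3: Ashgrove=30 Fernhollow=20 Greywater=25 → close Ashgrove (overflow 19)
  30÷2 = 15 each, +1 to first 0
Round 4: Fernhollow=35 Greywater=40 → close Fernhollow (overflow 30)
  35÷1 = 35 each, +1 to first 0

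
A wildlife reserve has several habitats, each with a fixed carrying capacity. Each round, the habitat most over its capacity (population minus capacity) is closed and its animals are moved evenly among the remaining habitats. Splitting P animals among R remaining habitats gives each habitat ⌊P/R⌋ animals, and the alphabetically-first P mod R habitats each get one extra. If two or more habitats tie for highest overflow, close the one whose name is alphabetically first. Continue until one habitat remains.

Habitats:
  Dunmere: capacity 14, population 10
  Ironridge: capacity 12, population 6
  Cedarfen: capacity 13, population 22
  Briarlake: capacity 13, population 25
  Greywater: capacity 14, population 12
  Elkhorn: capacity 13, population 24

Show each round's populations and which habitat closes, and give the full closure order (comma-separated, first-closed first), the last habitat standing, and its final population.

Round 1: Briarlake=25 Cedarfen=22 Dunmere=10 Elkhorn=24 Greywater=12 Ironridge=6 → close Briarlake (overflow 12)
  25÷5 = 5 each, +1 to first 0
Round 2: Cedarfen=27 Dunmere=15 Elkhorn=29 Greywater=17 Ironridge=11 → close Elkhorn (overflow 16)
  29÷4 = 7 each, +1 to first 1
Round 3: Cedarfen=35 Dunmere=22 Greywater=24 Ironridge=18 → close Cedarfen (overflow 22)
  35÷3 = 11 each, +1 to first 2
Round 4: Dunmere=34 Greywater=36 Ironridge=29 → close Greywater (overflow 22)
  36÷2 = 18 each, +1 to first 0
Round 5: Dunmere=52 Ironridge=47 → close Dunmere (overflow 38)
  52÷1 = 52 each, +1 to first 0

Closure order: Briarlake, Elkhorn, Cedarfen, Greywater, Dunmere
Last habitat: Ironridge with 99 animals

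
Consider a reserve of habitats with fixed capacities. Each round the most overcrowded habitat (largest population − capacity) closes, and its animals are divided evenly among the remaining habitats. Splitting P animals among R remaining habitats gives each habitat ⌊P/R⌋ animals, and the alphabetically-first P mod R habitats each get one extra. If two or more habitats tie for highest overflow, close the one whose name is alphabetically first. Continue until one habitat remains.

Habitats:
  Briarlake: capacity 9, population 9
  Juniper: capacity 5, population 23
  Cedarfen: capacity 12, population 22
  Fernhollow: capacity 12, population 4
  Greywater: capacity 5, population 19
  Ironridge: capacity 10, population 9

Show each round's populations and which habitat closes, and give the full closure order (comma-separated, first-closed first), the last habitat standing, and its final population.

Closure order: Juniper, Greywater, Cedarfen, Briarlake, Ironridge
Last habitat: Fernhollow with 86 animals

Round 1: Briarlake=9 Cedarfen=22 Fernhollow=4 Greywater=19 Ironridge=9 Juniper=23 → close Juniper (overflow 18)
  23÷5 = 4 each, +1 to first 3
Round 2: Briarlake=14 Cedarfen=27 Fernhollow=9 Greywater=23 Ironridge=13 → close Greywater (overflow 18)
  23÷4 = 5 each, +1 to first 3
Round 3: Briarlake=20 Cedarfen=33 Fernhollow=15 Ironridge=18 → close Cedarfen (overflow 21)
  33÷3 = 11 each, +1 to first 0
Round 4: Briarlake=31 Fernhollow=26 Ironridge=29 → close Briarlake (overflow 22)
  31÷2 = 15 each, +1 to first 1
Round 5: Fernhollow=42 Ironridge=44 → close Ironridge (overflow 34)
  44÷1 = 44 each, +1 to first 0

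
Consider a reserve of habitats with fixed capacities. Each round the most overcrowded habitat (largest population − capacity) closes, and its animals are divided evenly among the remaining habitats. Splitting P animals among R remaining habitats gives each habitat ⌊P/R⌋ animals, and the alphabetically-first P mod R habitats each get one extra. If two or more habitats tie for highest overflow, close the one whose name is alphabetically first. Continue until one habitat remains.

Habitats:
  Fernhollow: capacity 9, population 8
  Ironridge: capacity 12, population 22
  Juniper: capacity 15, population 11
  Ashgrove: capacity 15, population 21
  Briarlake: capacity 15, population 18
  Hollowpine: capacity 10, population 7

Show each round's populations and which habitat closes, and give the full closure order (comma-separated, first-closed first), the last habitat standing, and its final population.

Closure order: Ironridge, Ashgrove, Briarlake, Fernhollow, Hollowpine
Last habitat: Juniper with 87 animals

Round 1: Ashgrove=21 Briarlake=18 Fernhollow=8 Hollowpine=7 Ironridge=22 Juniper=11 → close Ironridge (overflow 10)
  22÷5 = 4 each, +1 to first 2
Round 2: Ashgrove=26 Briarlake=23 Fernhollow=12 Hollowpine=11 Juniper=15 → close Ashgrove (overflow 11)
  26÷4 = 6 each, +1 to first 2
Round 3: Briarlake=30 Fernhollow=19 Hollowpine=17 Juniper=21 → close Briarlake (overflow 15)
  30÷3 = 10 each, +1 to first 0
Round 4: Fernhollow=29 Hollowpine=27 Juniper=31 → close Fernhollow (overflow 20)
  29÷2 = 14 each, +1 to first 1
Round 5: Hollowpine=42 Juniper=45 → close Hollowpine (overflow 32)
  42÷1 = 42 each, +1 to first 0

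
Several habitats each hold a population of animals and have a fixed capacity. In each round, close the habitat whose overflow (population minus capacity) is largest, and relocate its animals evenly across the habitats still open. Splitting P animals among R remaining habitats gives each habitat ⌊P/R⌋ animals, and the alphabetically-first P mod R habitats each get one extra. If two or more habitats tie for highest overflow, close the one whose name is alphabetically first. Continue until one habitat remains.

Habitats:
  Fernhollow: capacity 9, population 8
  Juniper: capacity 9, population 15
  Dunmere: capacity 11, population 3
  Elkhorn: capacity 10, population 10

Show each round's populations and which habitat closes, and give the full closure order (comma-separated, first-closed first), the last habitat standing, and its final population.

Closure order: Juniper, Elkhorn, Fernhollow
Last habitat: Dunmere with 36 animals

Round 1: Dunmere=3 Elkhorn=10 Fernhollow=8 Juniper=15 → close Juniper (overflow 6)
  15÷3 = 5 each, +1 to first 0
Round 2: Dunmere=8 Elkhorn=15 Fernhollow=13 → close Elkhorn (overflow 5)
  15÷2 = 7 each, +1 to first 1
Round 3: Dunmere=16 Fernhollow=20 → close Fernhollow (overflow 11)
  20÷1 = 20 each, +1 to first 0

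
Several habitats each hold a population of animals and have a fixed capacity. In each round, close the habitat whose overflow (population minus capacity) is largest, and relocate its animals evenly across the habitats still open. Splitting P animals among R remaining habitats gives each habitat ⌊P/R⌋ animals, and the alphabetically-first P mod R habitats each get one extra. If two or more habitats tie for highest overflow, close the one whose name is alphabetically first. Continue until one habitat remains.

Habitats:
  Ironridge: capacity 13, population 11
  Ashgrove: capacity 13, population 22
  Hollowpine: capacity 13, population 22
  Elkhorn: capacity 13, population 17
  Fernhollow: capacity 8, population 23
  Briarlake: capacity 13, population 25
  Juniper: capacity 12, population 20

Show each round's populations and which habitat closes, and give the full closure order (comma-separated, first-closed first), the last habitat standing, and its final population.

Closure order: Fernhollow, Briarlake, Ashgrove, Hollowpine, Juniper, Elkhorn
Last habitat: Ironridge with 140 animals

Round 1: Ashgrove=22 Briarlake=25 Elkhorn=17 Fernhollow=23 Hollowpine=22 Ironridge=11 Juniper=20 → close Fernhollow (overflow 15)
  23÷6 = 3 each, +1 to first 5
Round 2: Ashgrove=26 Briarlake=29 Elkhorn=21 Hollowpine=26 Ironridge=15 Juniper=23 → close Briarlake (overflow 16)
  29÷5 = 5 each, +1 to first 4
Round 3: Ashgrove=32 Elkhorn=27 Hollowpine=32 Ironridge=21 Juniper=28 → close Ashgrove (overflow 19)
  32÷4 = 8 each, +1 to first 0
Round 4: Elkhorn=35 Hollowpine=40 Ironridge=29 Juniper=36 → close Hollowpine (overflow 27)
  40÷3 = 13 each, +1 to first 1
Round 5: Elkhorn=49 Ironridge=42 Juniper=49 → close Juniper (overflow 37)
  49÷2 = 24 each, +1 to first 1
Round 6: Elkhorn=74 Ironridge=66 → close Elkhorn (overflow 61)
  74÷1 = 74 each, +1 to first 0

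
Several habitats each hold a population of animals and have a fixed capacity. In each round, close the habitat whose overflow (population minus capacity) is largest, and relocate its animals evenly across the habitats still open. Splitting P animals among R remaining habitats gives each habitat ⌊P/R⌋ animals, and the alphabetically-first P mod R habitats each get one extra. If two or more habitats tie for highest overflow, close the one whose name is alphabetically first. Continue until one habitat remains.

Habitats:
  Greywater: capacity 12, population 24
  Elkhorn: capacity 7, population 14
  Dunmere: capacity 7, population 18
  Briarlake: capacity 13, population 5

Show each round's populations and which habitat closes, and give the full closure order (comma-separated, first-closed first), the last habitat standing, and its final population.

Round 1: Briarlake=5 Dunmere=18 Elkhorn=14 Greywater=24 → close Greywater (overflow 12)
  24÷3 = 8 each, +1 to first 0
Round 2: Briarlake=13 Dunmere=26 Elkhorn=22 → close Dunmere (overflow 19)
  26÷2 = 13 each, +1 to first 0
Round 3: Briarlake=26 Elkhorn=35 → close Elkhorn (overflow 28)
  35÷1 = 35 each, +1 to first 0

Closure order: Greywater, Dunmere, Elkhorn
Last habitat: Briarlake with 61 animals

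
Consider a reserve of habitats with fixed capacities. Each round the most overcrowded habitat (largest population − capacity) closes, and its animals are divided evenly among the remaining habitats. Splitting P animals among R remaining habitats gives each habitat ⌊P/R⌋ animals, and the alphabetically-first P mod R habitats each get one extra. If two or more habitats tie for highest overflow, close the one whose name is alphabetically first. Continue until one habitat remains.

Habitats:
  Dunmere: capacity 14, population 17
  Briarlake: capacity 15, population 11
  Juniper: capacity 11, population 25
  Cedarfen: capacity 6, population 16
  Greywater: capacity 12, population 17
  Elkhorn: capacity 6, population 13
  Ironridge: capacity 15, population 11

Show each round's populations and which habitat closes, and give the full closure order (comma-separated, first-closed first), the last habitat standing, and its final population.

Closure order: Juniper, Cedarfen, Elkhorn, Greywater, Dunmere, Briarlake
Last habitat: Ironridge with 110 animals

Round 1: Briarlake=11 Cedarfen=16 Dunmere=17 Elkhorn=13 Greywater=17 Ironridge=11 Juniper=25 → close Juniper (overflow 14)
  25÷6 = 4 each, +1 to first 1
Round 2: Briarlake=16 Cedarfen=20 Dunmere=21 Elkhorn=17 Greywater=21 Ironridge=15 → close Cedarfen (overflow 14)
  20÷5 = 4 each, +1 to first 0
Round 3: Briarlake=20 Dunmere=25 Elkhorn=21 Greywater=25 Ironridge=19 → close Elkhorn (overflow 15)
  21÷4 = 5 each, +1 to first 1
Round 4: Briarlake=26 Dunmere=30 Greywater=30 Ironridge=24 → close Greywater (overflow 18)
  30÷3 = 10 each, +1 to first 0
Round 5: Briarlake=36 Dunmere=40 Ironridge=34 → close Dunmere (overflow 26)
  40÷2 = 20 each, +1 to first 0
Round 6: Briarlake=56 Ironridge=54 → close Briarlake (overflow 41)
  56÷1 = 56 each, +1 to first 0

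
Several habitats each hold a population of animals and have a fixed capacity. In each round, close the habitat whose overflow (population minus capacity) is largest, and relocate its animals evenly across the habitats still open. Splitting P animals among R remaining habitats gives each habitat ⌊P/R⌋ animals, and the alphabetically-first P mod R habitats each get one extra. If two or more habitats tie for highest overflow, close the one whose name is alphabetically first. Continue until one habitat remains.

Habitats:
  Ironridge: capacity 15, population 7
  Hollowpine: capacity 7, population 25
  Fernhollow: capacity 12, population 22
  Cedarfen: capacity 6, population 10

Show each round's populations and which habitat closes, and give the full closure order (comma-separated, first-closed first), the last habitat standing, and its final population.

Closure order: Hollowpine, Fernhollow, Cedarfen
Last habitat: Ironridge with 64 animals

Round 1: Cedarfen=10 Fernhollow=22 Hollowpine=25 Ironridge=7 → close Hollowpine (overflow 18)
  25÷3 = 8 each, +1 to first 1
Round 2: Cedarfen=19 Fernhollow=30 Ironridge=15 → close Fernhollow (overflow 18)
  30÷2 = 15 each, +1 to first 0
Round 3: Cedarfen=34 Ironridge=30 → close Cedarfen (overflow 28)
  34÷1 = 34 each, +1 to first 0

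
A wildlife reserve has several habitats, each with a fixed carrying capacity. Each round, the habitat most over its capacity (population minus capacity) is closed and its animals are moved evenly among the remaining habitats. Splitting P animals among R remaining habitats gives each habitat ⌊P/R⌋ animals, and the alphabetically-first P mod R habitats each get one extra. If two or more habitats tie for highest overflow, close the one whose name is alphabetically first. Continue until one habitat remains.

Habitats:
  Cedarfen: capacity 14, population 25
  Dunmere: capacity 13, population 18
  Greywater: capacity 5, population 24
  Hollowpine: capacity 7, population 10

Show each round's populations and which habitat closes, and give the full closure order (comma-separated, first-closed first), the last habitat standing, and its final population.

Closure order: Greywater, Cedarfen, Dunmere
Last habitat: Hollowpine with 77 animals

Round 1: Cedarfen=25 Dunmere=18 Greywater=24 Hollowpine=10 → close Greywater (overflow 19)
  24÷3 = 8 each, +1 to first 0
Round 2: Cedarfen=33 Dunmere=26 Hollowpine=18 → close Cedarfen (overflow 19)
  33÷2 = 16 each, +1 to first 1
Round 3: Dunmere=43 Hollowpine=34 → close Dunmere (overflow 30)
  43÷1 = 43 each, +1 to first 0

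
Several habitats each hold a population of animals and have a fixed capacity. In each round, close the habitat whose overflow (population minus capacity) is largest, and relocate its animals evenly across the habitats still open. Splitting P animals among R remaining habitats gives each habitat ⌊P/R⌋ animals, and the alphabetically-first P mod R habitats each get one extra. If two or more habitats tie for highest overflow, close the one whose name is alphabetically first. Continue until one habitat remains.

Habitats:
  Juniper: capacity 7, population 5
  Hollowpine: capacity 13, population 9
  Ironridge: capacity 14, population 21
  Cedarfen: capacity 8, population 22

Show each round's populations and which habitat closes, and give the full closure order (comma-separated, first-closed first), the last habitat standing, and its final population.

Round 1: Cedarfen=22 Hollowpine=9 Ironridge=21 Juniper=5 → close Cedarfen (overflow 14)
  22÷3 = 7 each, +1 to first 1
Round 2: Hollowpine=17 Ironridge=28 Juniper=12 → close Ironridge (overflow 14)
  28÷2 = 14 each, +1 to first 0
Round 3: Hollowpine=31 Juniper=26 → close Juniper (overflow 19)
  26÷1 = 26 each, +1 to first 0

Closure order: Cedarfen, Ironridge, Juniper
Last habitat: Hollowpine with 57 animals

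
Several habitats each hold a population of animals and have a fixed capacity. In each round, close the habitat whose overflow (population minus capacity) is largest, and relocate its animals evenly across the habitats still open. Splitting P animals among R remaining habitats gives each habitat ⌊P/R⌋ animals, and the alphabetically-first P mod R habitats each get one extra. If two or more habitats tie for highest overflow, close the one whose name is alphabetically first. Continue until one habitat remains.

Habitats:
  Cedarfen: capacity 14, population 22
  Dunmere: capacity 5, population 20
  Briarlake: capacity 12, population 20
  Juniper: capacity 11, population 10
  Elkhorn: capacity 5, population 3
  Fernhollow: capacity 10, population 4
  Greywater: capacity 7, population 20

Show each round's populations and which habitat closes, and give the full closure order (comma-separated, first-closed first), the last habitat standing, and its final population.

Round 1: Briarlake=20 Cedarfen=22 Dunmere=20 Elkhorn=3 Fernhollow=4 Greywater=20 Juniper=10 → close Dunmere (overflow 15)
  20÷6 = 3 each, +1 to first 2
Round 2: Briarlake=24 Cedarfen=26 Elkhorn=6 Fernhollow=7 Greywater=23 Juniper=13 → close Greywater (overflow 16)
  23÷5 = 4 each, +1 to first 3
Round 3: Briarlake=29 Cedarfen=31 Elkhorn=11 Fernhollow=11 Juniper=17 → close Briarlake (overflow 17)
  29÷4 = 7 each, +1 to first 1
Round 4: Cedarfen=39 Elkhorn=18 Fernhollow=18 Juniper=24 → close Cedarfen (overflow 25)
  39÷3 = 13 each, +1 to first 0
Round 5: Elkhorn=31 Fernhollow=31 Juniper=37 → close Elkhorn (overflow 26)
  31÷2 = 15 each, +1 to first 1
Round 6: Fernhollow=47 Juniper=52 → close Juniper (overflow 41)
  52÷1 = 52 each, +1 to first 0

Closure order: Dunmere, Greywater, Briarlake, Cedarfen, Elkhorn, Juniper
Last habitat: Fernhollow with 99 animals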